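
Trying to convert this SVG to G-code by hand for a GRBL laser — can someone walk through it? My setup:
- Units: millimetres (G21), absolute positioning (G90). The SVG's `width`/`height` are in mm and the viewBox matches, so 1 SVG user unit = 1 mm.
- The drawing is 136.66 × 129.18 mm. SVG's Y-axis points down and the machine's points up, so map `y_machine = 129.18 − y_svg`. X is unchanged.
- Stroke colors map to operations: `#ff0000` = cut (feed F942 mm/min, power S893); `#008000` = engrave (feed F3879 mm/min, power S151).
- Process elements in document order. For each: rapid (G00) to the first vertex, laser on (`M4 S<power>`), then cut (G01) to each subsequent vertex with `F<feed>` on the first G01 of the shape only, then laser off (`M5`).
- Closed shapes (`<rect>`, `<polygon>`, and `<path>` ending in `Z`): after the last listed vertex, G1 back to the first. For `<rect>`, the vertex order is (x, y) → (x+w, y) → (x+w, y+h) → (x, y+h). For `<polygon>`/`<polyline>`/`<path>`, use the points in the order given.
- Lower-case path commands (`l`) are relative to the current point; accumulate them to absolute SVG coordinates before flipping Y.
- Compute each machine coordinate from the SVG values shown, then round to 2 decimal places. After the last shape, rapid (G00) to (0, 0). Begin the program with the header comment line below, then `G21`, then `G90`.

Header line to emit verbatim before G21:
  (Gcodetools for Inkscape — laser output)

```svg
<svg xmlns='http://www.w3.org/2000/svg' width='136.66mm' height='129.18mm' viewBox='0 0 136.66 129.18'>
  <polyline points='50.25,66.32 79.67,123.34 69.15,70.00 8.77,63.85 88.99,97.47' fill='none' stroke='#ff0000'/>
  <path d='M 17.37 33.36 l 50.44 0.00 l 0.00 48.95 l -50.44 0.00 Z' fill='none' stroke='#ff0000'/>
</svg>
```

viewBox `0 0 136.66 129.18` with mm width/height → 1 unit = 1 mm. Flip: y_m = 129.18 − y_svg.

**Shape 1** — `<polyline>` open polyline, stroke `#ff0000` → cut (S893, F942). Machine vertices: (50.25,62.86) → (79.67,5.84) → (69.15,59.18) → (8.77,65.33) → (88.99,31.71). Open path.

**Shape 2** — `<path>` rectangle, stroke `#ff0000` → cut (S893, F942). Machine vertices: (17.37,95.82) → (67.81,95.82) → (67.81,46.87) → (17.37,46.87) → (17.37,95.82). Closed: final G1 returns to the first vertex.

(Gcodetools for Inkscape — laser output)
G21
G90
G00 X50.25 Y62.86
M4 S893
G01 X79.67 Y5.84 F942
G01 X69.15 Y59.18
G01 X8.77 Y65.33
G01 X88.99 Y31.71
M5
G00 X17.37 Y95.82
M4 S893
G01 X67.81 Y95.82 F942
G01 X67.81 Y46.87
G01 X17.37 Y46.87
G01 X17.37 Y95.82
M5
G00 X0.00 Y0.00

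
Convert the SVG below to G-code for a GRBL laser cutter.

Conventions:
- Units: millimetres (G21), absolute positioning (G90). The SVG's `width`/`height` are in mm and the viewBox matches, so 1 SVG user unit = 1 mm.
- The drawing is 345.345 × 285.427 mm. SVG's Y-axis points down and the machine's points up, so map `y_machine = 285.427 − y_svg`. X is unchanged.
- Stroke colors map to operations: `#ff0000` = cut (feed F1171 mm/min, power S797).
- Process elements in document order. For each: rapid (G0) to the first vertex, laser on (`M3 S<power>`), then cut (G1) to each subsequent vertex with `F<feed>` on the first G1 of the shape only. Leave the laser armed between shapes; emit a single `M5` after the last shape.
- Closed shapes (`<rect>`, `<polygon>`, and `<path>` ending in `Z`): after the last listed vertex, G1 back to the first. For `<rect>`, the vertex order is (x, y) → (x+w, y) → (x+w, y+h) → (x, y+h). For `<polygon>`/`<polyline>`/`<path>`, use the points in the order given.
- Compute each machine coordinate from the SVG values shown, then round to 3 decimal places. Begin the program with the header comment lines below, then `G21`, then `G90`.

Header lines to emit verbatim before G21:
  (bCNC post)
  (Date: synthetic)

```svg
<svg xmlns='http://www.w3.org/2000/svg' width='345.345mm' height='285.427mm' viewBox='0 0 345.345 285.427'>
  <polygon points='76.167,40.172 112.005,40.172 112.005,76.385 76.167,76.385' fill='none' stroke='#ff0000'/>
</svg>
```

(bCNC post)
(Date: synthetic)
G21
G90
G0 X76.167 Y245.255
M3 S797
G1 X112.005 Y245.255 F1171
G1 X112.005 Y209.042
G1 X76.167 Y209.042
G1 X76.167 Y245.255
M5

1 u = 1 mm; y_m = 285.427 − y.

[1] `<polygon>` rectangle, #ff0000→cut S797 F1171: (76.167,245.255) → (112.005,245.255) → (112.005,209.042) → (76.167,209.042) → (76.167,245.255) (closed)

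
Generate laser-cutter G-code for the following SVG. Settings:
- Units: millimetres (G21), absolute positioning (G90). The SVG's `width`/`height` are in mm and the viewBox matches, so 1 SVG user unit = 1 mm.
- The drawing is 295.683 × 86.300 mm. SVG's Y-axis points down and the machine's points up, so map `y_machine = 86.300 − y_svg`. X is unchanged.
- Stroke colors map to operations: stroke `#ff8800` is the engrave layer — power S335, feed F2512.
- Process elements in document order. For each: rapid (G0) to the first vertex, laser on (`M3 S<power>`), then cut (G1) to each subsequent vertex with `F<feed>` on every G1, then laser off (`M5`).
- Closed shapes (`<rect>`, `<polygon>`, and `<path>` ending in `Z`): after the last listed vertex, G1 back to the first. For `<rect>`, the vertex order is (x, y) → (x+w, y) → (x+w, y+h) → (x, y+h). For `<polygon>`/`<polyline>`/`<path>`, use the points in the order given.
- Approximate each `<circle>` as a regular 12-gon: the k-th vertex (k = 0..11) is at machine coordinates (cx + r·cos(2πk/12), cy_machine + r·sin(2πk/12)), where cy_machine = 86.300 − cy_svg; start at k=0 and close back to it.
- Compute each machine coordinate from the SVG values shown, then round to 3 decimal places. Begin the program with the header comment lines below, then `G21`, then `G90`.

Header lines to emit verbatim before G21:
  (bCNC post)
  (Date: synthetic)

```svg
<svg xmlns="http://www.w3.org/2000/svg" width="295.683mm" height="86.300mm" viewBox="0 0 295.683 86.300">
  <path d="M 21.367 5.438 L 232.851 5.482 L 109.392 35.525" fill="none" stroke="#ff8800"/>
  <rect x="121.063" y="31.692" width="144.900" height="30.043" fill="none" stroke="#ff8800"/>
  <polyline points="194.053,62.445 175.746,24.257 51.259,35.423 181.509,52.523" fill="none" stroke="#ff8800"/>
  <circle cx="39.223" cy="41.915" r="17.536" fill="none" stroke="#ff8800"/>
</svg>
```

Since the viewBox matches the mm dimensions, user units are millimetres directly. The only transform is the Y-flip y_m = 86.300 − y_svg.

Shape 1 is a open polyline drawn with `<path>`. Its stroke #ff8800 means engrave at S335, F2512. After flipping Y the toolpath is (21.367,80.862) → (232.851,80.818) → (109.392,50.775).

Shape 2 is a rectangle drawn with `<rect>`. Its stroke #ff8800 means engrave at S335, F2512. After flipping Y the toolpath is (121.063,54.608) → (265.963,54.608) → (265.963,24.565) → (121.063,24.565) → (121.063,54.608), returning to the start.

Shape 3 is a open polyline drawn with `<polyline>`. Its stroke #ff8800 means engrave at S335, F2512. After flipping Y the toolpath is (194.053,23.855) → (175.746,62.043) → (51.259,50.877) → (181.509,33.777).

Shape 4 is a circle drawn with `<circle>`. Its stroke #ff8800 means engrave at S335, F2512. After flipping Y the toolpath is (56.759,44.385) → (54.410,53.153) → (47.991,59.572) → (39.223,61.921) → (30.455,59.572) → (24.036,53.153) → (21.687,44.385) → (24.036,35.617) → (30.455,29.198) → (39.223,26.849) → (47.991,29.198) → (54.410,35.617) → (56.759,44.385), returning to the start.

(bCNC post)
(Date: synthetic)
G21
G90
G0 X21.367 Y80.862
M3 S335
G1 X232.851 Y80.818 F2512
G1 X109.392 Y50.775 F2512
M5
G0 X121.063 Y54.608
M3 S335
G1 X265.963 Y54.608 F2512
G1 X265.963 Y24.565 F2512
G1 X121.063 Y24.565 F2512
G1 X121.063 Y54.608 F2512
M5
G0 X194.053 Y23.855
M3 S335
G1 X175.746 Y62.043 F2512
G1 X51.259 Y50.877 F2512
G1 X181.509 Y33.777 F2512
M5
G0 X56.759 Y44.385
M3 S335
G1 X54.410 Y53.153 F2512
G1 X47.991 Y59.572 F2512
G1 X39.223 Y61.921 F2512
G1 X30.455 Y59.572 F2512
G1 X24.036 Y53.153 F2512
G1 X21.687 Y44.385 F2512
G1 X24.036 Y35.617 F2512
G1 X30.455 Y29.198 F2512
G1 X39.223 Y26.849 F2512
G1 X47.991 Y29.198 F2512
G1 X54.410 Y35.617 F2512
G1 X56.759 Y44.385 F2512
M5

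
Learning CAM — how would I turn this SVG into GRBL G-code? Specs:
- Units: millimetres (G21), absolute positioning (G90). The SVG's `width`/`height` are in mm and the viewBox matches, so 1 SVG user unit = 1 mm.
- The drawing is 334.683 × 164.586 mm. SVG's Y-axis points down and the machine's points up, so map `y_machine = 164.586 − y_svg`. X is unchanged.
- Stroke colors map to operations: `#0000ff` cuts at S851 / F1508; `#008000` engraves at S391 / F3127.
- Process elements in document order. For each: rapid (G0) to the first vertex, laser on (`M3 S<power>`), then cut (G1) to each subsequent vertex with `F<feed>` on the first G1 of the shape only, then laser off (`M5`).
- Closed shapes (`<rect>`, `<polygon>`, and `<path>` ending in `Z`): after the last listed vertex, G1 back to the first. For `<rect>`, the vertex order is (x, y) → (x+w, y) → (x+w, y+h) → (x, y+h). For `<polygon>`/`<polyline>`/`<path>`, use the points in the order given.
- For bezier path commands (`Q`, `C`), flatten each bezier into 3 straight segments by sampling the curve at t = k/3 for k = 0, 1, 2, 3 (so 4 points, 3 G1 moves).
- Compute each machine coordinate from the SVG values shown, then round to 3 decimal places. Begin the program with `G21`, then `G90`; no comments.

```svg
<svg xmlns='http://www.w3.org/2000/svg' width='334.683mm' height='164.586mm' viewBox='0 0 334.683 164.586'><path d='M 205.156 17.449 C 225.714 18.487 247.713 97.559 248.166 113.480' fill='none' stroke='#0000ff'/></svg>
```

G21
G90
G0 X205.156 Y147.137
M3 S851
G1 X225.343 Y125.317 F1508
G1 X241.382 Y82.848
G1 X248.166 Y51.106
M5

Since the viewBox matches the mm dimensions, user units are millimetres directly. The only transform is the Y-flip y_m = 164.586 − y_svg.

Shape 1 is a cubic bezier drawn with `<path>`. Its stroke #0000ff means cut at S851, F1508. After flipping Y the toolpath is (205.156,147.137) → (225.343,125.317) → (241.382,82.848) → (248.166,51.106).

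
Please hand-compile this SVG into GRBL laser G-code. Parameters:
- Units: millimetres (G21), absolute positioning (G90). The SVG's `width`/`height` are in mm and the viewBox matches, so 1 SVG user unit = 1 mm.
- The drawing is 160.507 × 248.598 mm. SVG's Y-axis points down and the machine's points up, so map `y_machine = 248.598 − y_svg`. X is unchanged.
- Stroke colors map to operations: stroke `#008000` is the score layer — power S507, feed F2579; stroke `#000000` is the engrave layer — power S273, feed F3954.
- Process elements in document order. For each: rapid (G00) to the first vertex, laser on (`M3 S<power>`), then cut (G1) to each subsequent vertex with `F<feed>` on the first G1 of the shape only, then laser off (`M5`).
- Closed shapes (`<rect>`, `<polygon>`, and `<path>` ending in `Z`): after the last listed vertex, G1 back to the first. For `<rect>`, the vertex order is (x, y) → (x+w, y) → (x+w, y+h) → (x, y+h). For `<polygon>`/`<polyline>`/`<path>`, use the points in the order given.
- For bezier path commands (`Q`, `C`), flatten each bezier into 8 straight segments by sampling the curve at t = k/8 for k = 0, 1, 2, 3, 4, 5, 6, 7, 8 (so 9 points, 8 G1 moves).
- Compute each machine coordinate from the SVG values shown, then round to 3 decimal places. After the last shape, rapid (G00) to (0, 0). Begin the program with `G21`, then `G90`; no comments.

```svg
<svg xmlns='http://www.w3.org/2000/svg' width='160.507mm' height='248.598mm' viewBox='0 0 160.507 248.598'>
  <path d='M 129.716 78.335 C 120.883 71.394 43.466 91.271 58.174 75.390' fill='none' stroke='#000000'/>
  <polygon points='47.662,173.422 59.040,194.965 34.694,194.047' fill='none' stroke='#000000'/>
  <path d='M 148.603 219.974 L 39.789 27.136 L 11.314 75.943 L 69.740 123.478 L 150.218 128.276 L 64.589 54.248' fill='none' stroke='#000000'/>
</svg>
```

1 u = 1 mm; y_m = 248.598 − y.

[1] `<path>` cubic bezier, #000000→engrave S273 F3954: (129.716,170.263) → (123.503,171.731) → (112.743,171.418) → (99.320,170.058) → (85.117,168.383) → (72.018,167.127) → (61.905,167.024) → (56.663,168.807) → (58.174,173.208)

[2] `<polygon>` regular polygon, #000000→engrave S273 F3954: (47.662,75.176) → (59.040,53.633) → (34.694,54.551) → (47.662,75.176) (closed)

[3] `<path>` open polyline, #000000→engrave S273 F3954: (148.603,28.624) → (39.789,221.462) → (11.314,172.655) → (69.740,125.120) → (150.218,120.322) → (64.589,194.350)

G21
G90
G00 X129.716 Y170.263
M3 S273
G1 X123.503 Y171.731 F3954
G1 X112.743 Y171.418
G1 X99.320 Y170.058
G1 X85.117 Y168.383
G1 X72.018 Y167.127
G1 X61.905 Y167.024
G1 X56.663 Y168.807
G1 X58.174 Y173.208
M5
G00 X47.662 Y75.176
M3 S273
G1 X59.040 Y53.633 F3954
G1 X34.694 Y54.551
G1 X47.662 Y75.176
M5
G00 X148.603 Y28.624
M3 S273
G1 X39.789 Y221.462 F3954
G1 X11.314 Y172.655
G1 X69.740 Y125.120
G1 X150.218 Y120.322
G1 X64.589 Y194.350
M5
G00 X0.000 Y0.000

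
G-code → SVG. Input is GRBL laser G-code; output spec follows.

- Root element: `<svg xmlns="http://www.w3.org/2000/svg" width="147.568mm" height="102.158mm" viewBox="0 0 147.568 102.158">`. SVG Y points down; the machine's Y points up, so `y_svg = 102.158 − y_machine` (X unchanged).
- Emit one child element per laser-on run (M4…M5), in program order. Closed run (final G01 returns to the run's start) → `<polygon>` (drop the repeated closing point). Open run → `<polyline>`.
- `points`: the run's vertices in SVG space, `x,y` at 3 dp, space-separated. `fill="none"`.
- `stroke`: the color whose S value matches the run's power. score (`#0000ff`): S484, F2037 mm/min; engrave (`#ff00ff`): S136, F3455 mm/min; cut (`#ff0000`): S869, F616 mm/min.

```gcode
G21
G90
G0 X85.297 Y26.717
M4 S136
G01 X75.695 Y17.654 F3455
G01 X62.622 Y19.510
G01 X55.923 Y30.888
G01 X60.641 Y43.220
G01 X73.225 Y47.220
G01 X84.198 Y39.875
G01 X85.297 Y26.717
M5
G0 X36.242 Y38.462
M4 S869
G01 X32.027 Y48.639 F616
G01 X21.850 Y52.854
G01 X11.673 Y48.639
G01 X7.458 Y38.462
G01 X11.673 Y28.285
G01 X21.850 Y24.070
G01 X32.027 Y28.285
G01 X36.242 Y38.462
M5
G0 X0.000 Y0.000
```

<svg xmlns="http://www.w3.org/2000/svg" width="147.568mm" height="102.158mm" viewBox="0 0 147.568 102.158">
  <polygon points="85.297,75.441 75.695,84.504 62.622,82.648 55.923,71.270 60.641,58.938 73.225,54.938 84.198,62.283" fill="none" stroke="#ff00ff"/>
  <polygon points="36.242,63.696 32.027,53.519 21.850,49.304 11.673,53.519 7.458,63.696 11.673,73.873 21.850,78.088 32.027,73.873" fill="none" stroke="#ff0000"/>
</svg>

Machine Y-up, SVG Y-down with viewBox height 102.158, so y_svg = 102.158 − y_machine; X carries over.

Run 1: S136 ⇒ engrave layer `#ff00ff`. The run returns to its start, so emit a `<polygon>` with points (Y-flipped): 85.297,75.441 75.695,84.504 62.622,82.648 55.923,71.270 60.641,58.938 73.225,54.938 84.198,62.283.

Run 2: the run's S869 means `#ff0000` (cut). The run returns to its start, so emit a `<polygon>` with points (Y-flipped): 36.242,63.696 32.027,53.519 21.850,49.304 11.673,53.519 7.458,63.696 11.673,73.873 21.850,78.088 32.027,73.873.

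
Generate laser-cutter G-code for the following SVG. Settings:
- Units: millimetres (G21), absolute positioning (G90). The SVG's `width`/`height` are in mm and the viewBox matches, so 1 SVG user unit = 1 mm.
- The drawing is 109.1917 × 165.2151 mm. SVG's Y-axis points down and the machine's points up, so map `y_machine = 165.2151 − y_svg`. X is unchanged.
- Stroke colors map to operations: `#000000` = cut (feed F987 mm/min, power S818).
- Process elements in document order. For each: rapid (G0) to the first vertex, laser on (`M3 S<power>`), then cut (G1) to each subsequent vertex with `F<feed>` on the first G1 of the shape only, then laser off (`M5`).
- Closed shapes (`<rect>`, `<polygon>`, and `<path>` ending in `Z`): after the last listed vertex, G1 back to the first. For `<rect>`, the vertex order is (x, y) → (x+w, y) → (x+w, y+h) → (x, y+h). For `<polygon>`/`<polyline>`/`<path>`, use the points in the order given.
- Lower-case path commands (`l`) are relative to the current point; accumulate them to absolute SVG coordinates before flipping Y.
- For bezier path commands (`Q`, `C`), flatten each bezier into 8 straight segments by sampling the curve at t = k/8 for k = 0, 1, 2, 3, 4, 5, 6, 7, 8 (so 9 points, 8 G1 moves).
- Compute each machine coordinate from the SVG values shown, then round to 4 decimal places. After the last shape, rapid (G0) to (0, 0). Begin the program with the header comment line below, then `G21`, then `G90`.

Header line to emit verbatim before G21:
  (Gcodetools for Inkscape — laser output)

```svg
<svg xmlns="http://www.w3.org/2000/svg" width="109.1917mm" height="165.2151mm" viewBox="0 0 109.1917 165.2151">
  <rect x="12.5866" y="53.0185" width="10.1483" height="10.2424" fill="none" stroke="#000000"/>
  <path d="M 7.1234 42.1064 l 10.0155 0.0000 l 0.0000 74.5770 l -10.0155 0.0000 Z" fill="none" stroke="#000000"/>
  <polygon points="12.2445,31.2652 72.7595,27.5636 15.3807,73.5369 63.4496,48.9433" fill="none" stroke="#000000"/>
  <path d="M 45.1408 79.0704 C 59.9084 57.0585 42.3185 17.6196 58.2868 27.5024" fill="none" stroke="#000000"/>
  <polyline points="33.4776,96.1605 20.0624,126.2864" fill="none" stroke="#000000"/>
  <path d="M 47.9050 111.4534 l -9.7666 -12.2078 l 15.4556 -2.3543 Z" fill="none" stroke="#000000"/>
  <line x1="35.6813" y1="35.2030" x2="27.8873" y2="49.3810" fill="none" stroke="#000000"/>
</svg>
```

viewBox `0 0 109.1917 165.2151` with mm width/height → 1 unit = 1 mm. Flip: y_m = 165.2151 − y_svg.

**Shape 1** — `<rect>` rectangle, stroke `#000000` → cut (S818, F987). Machine vertices: (12.5866,112.1966) → (22.7349,112.1966) → (22.7349,101.9542) → (12.5866,101.9542) → (12.5866,112.1966). Closed: final G1 returns to the first vertex.

**Shape 2** — `<path>` rectangle, stroke `#000000` → cut (S818, F987). Machine vertices: (7.1234,123.1087) → (17.1389,123.1087) → (17.1389,48.5317) → (7.1234,48.5317) → (7.1234,123.1087). Closed: final G1 returns to the first vertex.

**Shape 3** — `<polygon>` closed polygon, stroke `#000000` → cut (S818, F987). Machine vertices: (12.2445,133.9499) → (72.7595,137.6515) → (15.3807,91.6782) → (63.4496,116.2718) → (12.2445,133.9499). Closed: final G1 returns to the first vertex.

**Shape 4** — `<path>` cubic bezier, stroke `#000000` → cut (S818, F987). Control points (SVG): P0=(45.1408,79.0704), P1=(59.9084,57.0585), P2=(42.3185,17.6196), P3=(58.2868,27.5024); sampled at t=k/8. Machine vertices: (45.1408,86.1447) → (49.2906,95.0857) → (51.1794,104.8782) → (51.5796,114.7402) → (51.2635,123.8892) → (51.0038,131.5432) → (51.5728,136.9199) → (53.7430,139.2372) → (58.2868,137.7127). Open path.

**Shape 5** — `<polyline>` line segment, stroke `#000000` → cut (S818, F987). Machine vertices: (33.4776,69.0546) → (20.0624,38.9287). Open path.

**Shape 6** — `<path>` regular polygon, stroke `#000000` → cut (S818, F987). Machine vertices: (47.9050,53.7617) → (38.1384,65.9695) → (53.5940,68.3238) → (47.9050,53.7617). Closed: final G1 returns to the first vertex.

**Shape 7** — `<line>` line segment, stroke `#000000` → cut (S818, F987). Machine vertices: (35.6813,130.0121) → (27.8873,115.8341). Open path.

(Gcodetools for Inkscape — laser output)
G21
G90
G0 X12.5866 Y112.1966
M3 S818
G1 X22.7349 Y112.1966 F987
G1 X22.7349 Y101.9542
G1 X12.5866 Y101.9542
G1 X12.5866 Y112.1966
M5
G0 X7.1234 Y123.1087
M3 S818
G1 X17.1389 Y123.1087 F987
G1 X17.1389 Y48.5317
G1 X7.1234 Y48.5317
G1 X7.1234 Y123.1087
M5
G0 X12.2445 Y133.9499
M3 S818
G1 X72.7595 Y137.6515 F987
G1 X15.3807 Y91.6782
G1 X63.4496 Y116.2718
G1 X12.2445 Y133.9499
M5
G0 X45.1408 Y86.1447
M3 S818
G1 X49.2906 Y95.0857 F987
G1 X51.1794 Y104.8782
G1 X51.5796 Y114.7402
G1 X51.2635 Y123.8892
G1 X51.0038 Y131.5432
G1 X51.5728 Y136.9199
G1 X53.7430 Y139.2372
G1 X58.2868 Y137.7127
M5
G0 X33.4776 Y69.0546
M3 S818
G1 X20.0624 Y38.9287 F987
M5
G0 X47.9050 Y53.7617
M3 S818
G1 X38.1384 Y65.9695 F987
G1 X53.5940 Y68.3238
G1 X47.9050 Y53.7617
M5
G0 X35.6813 Y130.0121
M3 S818
G1 X27.8873 Y115.8341 F987
M5
G0 X0.0000 Y0.0000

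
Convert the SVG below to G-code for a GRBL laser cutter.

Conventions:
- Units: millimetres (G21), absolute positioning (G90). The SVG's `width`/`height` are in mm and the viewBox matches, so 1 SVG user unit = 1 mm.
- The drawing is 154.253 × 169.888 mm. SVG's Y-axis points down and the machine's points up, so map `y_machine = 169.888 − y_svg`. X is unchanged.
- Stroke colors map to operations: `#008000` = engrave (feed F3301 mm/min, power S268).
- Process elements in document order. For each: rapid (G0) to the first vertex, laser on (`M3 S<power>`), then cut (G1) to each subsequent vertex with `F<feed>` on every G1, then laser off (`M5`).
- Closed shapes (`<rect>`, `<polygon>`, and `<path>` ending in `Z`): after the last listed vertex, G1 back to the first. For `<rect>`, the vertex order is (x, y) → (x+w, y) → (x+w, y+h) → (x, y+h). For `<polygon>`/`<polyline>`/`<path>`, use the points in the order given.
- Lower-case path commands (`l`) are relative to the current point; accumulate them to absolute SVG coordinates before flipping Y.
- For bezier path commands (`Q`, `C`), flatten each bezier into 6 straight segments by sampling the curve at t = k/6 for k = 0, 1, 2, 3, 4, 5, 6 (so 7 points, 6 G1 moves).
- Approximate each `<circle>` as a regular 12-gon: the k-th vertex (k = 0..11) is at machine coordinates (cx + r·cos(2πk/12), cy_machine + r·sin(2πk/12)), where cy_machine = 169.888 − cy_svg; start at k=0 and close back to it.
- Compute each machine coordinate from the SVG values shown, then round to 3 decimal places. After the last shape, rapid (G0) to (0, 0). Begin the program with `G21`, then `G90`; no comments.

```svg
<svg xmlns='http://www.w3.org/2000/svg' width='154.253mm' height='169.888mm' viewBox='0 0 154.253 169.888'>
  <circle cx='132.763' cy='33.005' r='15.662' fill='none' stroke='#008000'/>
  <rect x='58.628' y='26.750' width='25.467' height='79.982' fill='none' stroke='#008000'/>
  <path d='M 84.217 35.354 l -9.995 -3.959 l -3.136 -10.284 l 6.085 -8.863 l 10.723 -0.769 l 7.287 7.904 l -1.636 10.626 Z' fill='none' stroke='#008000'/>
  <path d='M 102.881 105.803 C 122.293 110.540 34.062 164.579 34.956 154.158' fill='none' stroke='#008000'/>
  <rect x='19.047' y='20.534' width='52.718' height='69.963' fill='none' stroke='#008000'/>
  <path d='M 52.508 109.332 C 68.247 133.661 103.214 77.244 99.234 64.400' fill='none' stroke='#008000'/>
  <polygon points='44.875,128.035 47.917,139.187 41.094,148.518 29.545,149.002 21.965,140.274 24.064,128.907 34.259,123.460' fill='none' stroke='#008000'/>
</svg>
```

G21
G90
G0 X148.425 Y136.883
M3 S268
G1 X146.327 Y144.714 F3301
G1 X140.594 Y150.447 F3301
G1 X132.763 Y152.545 F3301
G1 X124.932 Y150.447 F3301
G1 X119.199 Y144.714 F3301
G1 X117.101 Y136.883 F3301
G1 X119.199 Y129.052 F3301
G1 X124.932 Y123.319 F3301
G1 X132.763 Y121.221 F3301
G1 X140.594 Y123.319 F3301
G1 X146.327 Y129.052 F3301
G1 X148.425 Y136.883 F3301
M5
G0 X58.628 Y143.138
M3 S268
G1 X84.095 Y143.138 F3301
G1 X84.095 Y63.156 F3301
G1 X58.628 Y63.156 F3301
G1 X58.628 Y143.138 F3301
M5
G0 X84.217 Y134.534
M3 S268
G1 X74.222 Y138.493 F3301
G1 X71.086 Y148.777 F3301
G1 X77.171 Y157.640 F3301
G1 X87.894 Y158.409 F3301
G1 X95.181 Y150.505 F3301
G1 X93.545 Y139.879 F3301
G1 X84.217 Y134.534 F3301
M5
G0 X102.881 Y64.085
M3 S268
G1 X104.528 Y58.135 F3301
G1 X93.700 Y47.127 F3301
G1 X75.863 Y34.223 F3301
G1 X56.483 Y22.582 F3301
G1 X41.025 Y15.364 F3301
G1 X34.956 Y15.730 F3301
M5
G0 X19.047 Y149.354
M3 S268
G1 X71.765 Y149.354 F3301
G1 X71.765 Y79.391 F3301
G1 X19.047 Y79.391 F3301
G1 X19.047 Y149.354 F3301
M5
G0 X52.508 Y60.556
M3 S268
G1 X61.711 Y54.545 F3301
G1 X72.502 Y58.538 F3301
G1 X83.266 Y69.082 F3301
G1 X92.386 Y82.724 F3301
G1 X98.248 Y96.010 F3301
G1 X99.234 Y105.488 F3301
M5
G0 X44.875 Y41.853
M3 S268
G1 X47.917 Y30.701 F3301
G1 X41.094 Y21.370 F3301
G1 X29.545 Y20.886 F3301
G1 X21.965 Y29.614 F3301
G1 X24.064 Y40.981 F3301
G1 X34.259 Y46.428 F3301
G1 X44.875 Y41.853 F3301
M5
G0 X0.000 Y0.000

viewBox `0 0 154.253 169.888` with mm width/height → 1 unit = 1 mm. Flip: y_m = 169.888 − y_svg.

**Shape 1** — `<circle>` circle, stroke `#008000` → engrave (S268, F3301). Machine vertices: (148.425,136.883) → (146.327,144.714) → (140.594,150.447) → (132.763,152.545) → (124.932,150.447) → (119.199,144.714) → (117.101,136.883) → (119.199,129.052) → (124.932,123.319) → (132.763,121.221) → (140.594,123.319) → (146.327,129.052) → (148.425,136.883). Closed: final G1 returns to the first vertex.

**Shape 2** — `<rect>` rectangle, stroke `#008000` → engrave (S268, F3301). Machine vertices: (58.628,143.138) → (84.095,143.138) → (84.095,63.156) → (58.628,63.156) → (58.628,143.138). Closed: final G1 returns to the first vertex.

**Shape 3** — `<path>` regular polygon, stroke `#008000` → engrave (S268, F3301). Machine vertices: (84.217,134.534) → (74.222,138.493) → (71.086,148.777) → (77.171,157.640) → (87.894,158.409) → (95.181,150.505) → (93.545,139.879) → (84.217,134.534). Closed: final G1 returns to the first vertex.

**Shape 4** — `<path>` cubic bezier, stroke `#008000` → engrave (S268, F3301). Control points (SVG): P0=(102.881,105.803), P1=(122.293,110.540), P2=(34.062,164.579), P3=(34.956,154.158); sampled at t=k/6. Machine vertices: (102.881,64.085) → (104.528,58.135) → (93.700,47.127) → (75.863,34.223) → (56.483,22.582) → (41.025,15.364) → (34.956,15.730). Open path.

**Shape 5** — `<rect>` rectangle, stroke `#008000` → engrave (S268, F3301). Machine vertices: (19.047,149.354) → (71.765,149.354) → (71.765,79.391) → (19.047,79.391) → (19.047,149.354). Closed: final G1 returns to the first vertex.

**Shape 6** — `<path>` cubic bezier, stroke `#008000` → engrave (S268, F3301). Control points (SVG): P0=(52.508,109.332), P1=(68.247,133.661), P2=(103.214,77.244), P3=(99.234,64.400); sampled at t=k/6. Machine vertices: (52.508,60.556) → (61.711,54.545) → (72.502,58.538) → (83.266,69.082) → (92.386,82.724) → (98.248,96.010) → (99.234,105.488). Open path.

**Shape 7** — `<polygon>` regular polygon, stroke `#008000` → engrave (S268, F3301). Machine vertices: (44.875,41.853) → (47.917,30.701) → (41.094,21.370) → (29.545,20.886) → (21.965,29.614) → (24.064,40.981) → (34.259,46.428) → (44.875,41.853). Closed: final G1 returns to the first vertex.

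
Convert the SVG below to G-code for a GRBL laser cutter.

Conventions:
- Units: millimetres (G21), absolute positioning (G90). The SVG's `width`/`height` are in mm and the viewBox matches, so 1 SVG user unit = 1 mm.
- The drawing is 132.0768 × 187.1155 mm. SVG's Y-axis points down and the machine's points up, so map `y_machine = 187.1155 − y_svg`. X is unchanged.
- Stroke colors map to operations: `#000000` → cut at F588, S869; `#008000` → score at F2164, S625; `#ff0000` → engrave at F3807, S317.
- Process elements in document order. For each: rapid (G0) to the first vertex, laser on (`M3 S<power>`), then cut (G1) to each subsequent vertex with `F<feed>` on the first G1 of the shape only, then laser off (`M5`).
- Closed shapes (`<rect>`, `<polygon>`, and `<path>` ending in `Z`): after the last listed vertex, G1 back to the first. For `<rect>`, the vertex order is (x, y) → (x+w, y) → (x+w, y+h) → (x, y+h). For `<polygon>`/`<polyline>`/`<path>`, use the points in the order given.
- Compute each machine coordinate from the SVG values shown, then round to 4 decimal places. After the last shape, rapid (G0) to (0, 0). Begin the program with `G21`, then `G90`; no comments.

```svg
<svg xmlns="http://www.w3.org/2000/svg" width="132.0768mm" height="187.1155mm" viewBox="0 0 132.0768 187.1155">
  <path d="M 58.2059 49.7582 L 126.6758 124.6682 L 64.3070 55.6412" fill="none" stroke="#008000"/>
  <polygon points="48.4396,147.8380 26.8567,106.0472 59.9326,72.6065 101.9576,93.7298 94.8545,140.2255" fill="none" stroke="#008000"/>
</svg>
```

G21
G90
G0 X58.2059 Y137.3573
M3 S625
G1 X126.6758 Y62.4473 F2164
G1 X64.3070 Y131.4743
M5
G0 X48.4396 Y39.2775
M3 S625
G1 X26.8567 Y81.0683 F2164
G1 X59.9326 Y114.5090
G1 X101.9576 Y93.3857
G1 X94.8545 Y46.8900
G1 X48.4396 Y39.2775
M5
G0 X0.0000 Y0.0000

1 u = 1 mm; y_m = 187.1155 − y.

[1] `<path>` open polyline, #008000→score S625 F2164: (58.2059,137.3573) → (126.6758,62.4473) → (64.3070,131.4743)

[2] `<polygon>` regular polygon, #008000→score S625 F2164: (48.4396,39.2775) → (26.8567,81.0683) → (59.9326,114.5090) → (101.9576,93.3857) → (94.8545,46.8900) → (48.4396,39.2775) (closed)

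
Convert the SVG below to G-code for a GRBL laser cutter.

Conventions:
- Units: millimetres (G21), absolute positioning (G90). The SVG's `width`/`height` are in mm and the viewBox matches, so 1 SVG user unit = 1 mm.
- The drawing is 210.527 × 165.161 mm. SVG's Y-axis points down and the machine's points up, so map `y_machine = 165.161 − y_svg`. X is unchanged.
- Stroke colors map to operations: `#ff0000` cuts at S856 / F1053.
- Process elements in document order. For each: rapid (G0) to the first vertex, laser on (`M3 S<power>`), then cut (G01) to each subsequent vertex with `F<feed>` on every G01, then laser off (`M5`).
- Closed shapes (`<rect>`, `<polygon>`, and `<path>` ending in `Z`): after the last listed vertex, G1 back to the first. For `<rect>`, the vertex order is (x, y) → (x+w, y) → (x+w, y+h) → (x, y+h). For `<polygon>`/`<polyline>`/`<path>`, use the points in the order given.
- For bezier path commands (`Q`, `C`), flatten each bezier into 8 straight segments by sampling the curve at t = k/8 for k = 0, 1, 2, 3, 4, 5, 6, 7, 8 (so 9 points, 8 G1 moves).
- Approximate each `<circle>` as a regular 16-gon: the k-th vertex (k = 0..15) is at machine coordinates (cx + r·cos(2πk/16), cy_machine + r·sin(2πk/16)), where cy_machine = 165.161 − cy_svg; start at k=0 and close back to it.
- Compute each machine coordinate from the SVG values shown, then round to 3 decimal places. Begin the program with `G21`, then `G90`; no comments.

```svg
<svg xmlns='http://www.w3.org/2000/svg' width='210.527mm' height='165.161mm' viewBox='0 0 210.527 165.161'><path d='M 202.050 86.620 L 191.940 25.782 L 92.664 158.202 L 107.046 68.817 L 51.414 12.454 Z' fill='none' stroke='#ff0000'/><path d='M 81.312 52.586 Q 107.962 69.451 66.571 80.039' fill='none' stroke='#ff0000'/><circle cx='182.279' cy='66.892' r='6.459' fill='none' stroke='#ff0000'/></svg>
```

1 u = 1 mm; y_m = 165.161 − y.

[1] `<path>` closed polygon, #ff0000→cut S856 F1053: (202.050,78.541) → (191.940,139.379) → (92.664,6.959) → (107.046,96.344) → (51.414,152.707) → (202.050,78.541) (closed)

[2] `<path>` quadratic bezier, #ff0000→cut S856 F1053: (81.312,112.575) → (86.911,108.457) → (90.384,104.535) → (91.731,100.809) → (90.952,97.279) → (88.046,93.946) → (83.014,90.808) → (75.856,87.867) → (66.571,85.122)

[3] `<circle>` circle, #ff0000→cut S856 F1053: (188.738,98.269) → (188.246,100.741) → (186.846,102.836) → (184.751,104.236) → (182.279,104.728) → (179.807,104.236) → (177.712,102.836) → (176.312,100.741) → (175.820,98.269) → (176.312,95.797) → (177.712,93.702) → (179.807,92.302) → (182.279,91.810) → (184.751,92.302) → (186.846,93.702) → (188.246,95.797) → (188.738,98.269) (closed)

G21
G90
G0 X202.050 Y78.541
M3 S856
G01 X191.940 Y139.379 F1053
G01 X92.664 Y6.959 F1053
G01 X107.046 Y96.344 F1053
G01 X51.414 Y152.707 F1053
G01 X202.050 Y78.541 F1053
M5
G0 X81.312 Y112.575
M3 S856
G01 X86.911 Y108.457 F1053
G01 X90.384 Y104.535 F1053
G01 X91.731 Y100.809 F1053
G01 X90.952 Y97.279 F1053
G01 X88.046 Y93.946 F1053
G01 X83.014 Y90.808 F1053
G01 X75.856 Y87.867 F1053
G01 X66.571 Y85.122 F1053
M5
G0 X188.738 Y98.269
M3 S856
G01 X188.246 Y100.741 F1053
G01 X186.846 Y102.836 F1053
G01 X184.751 Y104.236 F1053
G01 X182.279 Y104.728 F1053
G01 X179.807 Y104.236 F1053
G01 X177.712 Y102.836 F1053
G01 X176.312 Y100.741 F1053
G01 X175.820 Y98.269 F1053
G01 X176.312 Y95.797 F1053
G01 X177.712 Y93.702 F1053
G01 X179.807 Y92.302 F1053
G01 X182.279 Y91.810 F1053
G01 X184.751 Y92.302 F1053
G01 X186.846 Y93.702 F1053
G01 X188.246 Y95.797 F1053
G01 X188.738 Y98.269 F1053
M5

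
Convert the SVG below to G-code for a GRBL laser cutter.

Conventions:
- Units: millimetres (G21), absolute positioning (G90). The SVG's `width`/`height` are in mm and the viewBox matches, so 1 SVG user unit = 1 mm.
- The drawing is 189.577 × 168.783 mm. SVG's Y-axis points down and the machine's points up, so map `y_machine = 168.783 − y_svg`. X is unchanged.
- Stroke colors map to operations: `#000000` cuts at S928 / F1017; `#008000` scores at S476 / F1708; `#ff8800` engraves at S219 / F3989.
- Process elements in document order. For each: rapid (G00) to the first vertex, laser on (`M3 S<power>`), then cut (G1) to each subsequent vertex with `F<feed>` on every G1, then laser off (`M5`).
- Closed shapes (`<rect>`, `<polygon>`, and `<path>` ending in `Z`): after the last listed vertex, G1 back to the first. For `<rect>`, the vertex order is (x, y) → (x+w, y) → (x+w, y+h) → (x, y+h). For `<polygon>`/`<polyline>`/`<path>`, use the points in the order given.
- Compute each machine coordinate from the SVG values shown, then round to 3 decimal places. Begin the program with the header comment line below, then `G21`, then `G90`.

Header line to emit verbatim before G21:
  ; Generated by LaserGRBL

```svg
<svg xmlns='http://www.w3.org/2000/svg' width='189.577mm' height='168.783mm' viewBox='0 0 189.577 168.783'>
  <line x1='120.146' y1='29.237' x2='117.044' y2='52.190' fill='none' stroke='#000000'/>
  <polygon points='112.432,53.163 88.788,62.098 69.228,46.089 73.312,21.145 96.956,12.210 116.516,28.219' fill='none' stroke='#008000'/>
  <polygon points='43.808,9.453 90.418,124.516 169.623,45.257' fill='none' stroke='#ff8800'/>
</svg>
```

viewBox `0 0 189.577 168.783` with mm width/height → 1 unit = 1 mm. Flip: y_m = 168.783 − y_svg.

**Shape 1** — `<line>` line segment, stroke `#000000` → cut (S928, F1017). Machine vertices: (120.146,139.546) → (117.044,116.593). Open path.

**Shape 2** — `<polygon>` regular polygon, stroke `#008000` → score (S476, F1708). Machine vertices: (112.432,115.620) → (88.788,106.685) → (69.228,122.694) → (73.312,147.638) → (96.956,156.573) → (116.516,140.564) → (112.432,115.620). Closed: final G1 returns to the first vertex.

**Shape 3** — `<polygon>` closed polygon, stroke `#ff8800` → engrave (S219, F3989). Machine vertices: (43.808,159.330) → (90.418,44.267) → (169.623,123.526) → (43.808,159.330). Closed: final G1 returns to the first vertex.

; Generated by LaserGRBL
G21
G90
G00 X120.146 Y139.546
M3 S928
G1 X117.044 Y116.593 F1017
M5
G00 X112.432 Y115.620
M3 S476
G1 X88.788 Y106.685 F1708
G1 X69.228 Y122.694 F1708
G1 X73.312 Y147.638 F1708
G1 X96.956 Y156.573 F1708
G1 X116.516 Y140.564 F1708
G1 X112.432 Y115.620 F1708
M5
G00 X43.808 Y159.330
M3 S219
G1 X90.418 Y44.267 F3989
G1 X169.623 Y123.526 F3989
G1 X43.808 Y159.330 F3989
M5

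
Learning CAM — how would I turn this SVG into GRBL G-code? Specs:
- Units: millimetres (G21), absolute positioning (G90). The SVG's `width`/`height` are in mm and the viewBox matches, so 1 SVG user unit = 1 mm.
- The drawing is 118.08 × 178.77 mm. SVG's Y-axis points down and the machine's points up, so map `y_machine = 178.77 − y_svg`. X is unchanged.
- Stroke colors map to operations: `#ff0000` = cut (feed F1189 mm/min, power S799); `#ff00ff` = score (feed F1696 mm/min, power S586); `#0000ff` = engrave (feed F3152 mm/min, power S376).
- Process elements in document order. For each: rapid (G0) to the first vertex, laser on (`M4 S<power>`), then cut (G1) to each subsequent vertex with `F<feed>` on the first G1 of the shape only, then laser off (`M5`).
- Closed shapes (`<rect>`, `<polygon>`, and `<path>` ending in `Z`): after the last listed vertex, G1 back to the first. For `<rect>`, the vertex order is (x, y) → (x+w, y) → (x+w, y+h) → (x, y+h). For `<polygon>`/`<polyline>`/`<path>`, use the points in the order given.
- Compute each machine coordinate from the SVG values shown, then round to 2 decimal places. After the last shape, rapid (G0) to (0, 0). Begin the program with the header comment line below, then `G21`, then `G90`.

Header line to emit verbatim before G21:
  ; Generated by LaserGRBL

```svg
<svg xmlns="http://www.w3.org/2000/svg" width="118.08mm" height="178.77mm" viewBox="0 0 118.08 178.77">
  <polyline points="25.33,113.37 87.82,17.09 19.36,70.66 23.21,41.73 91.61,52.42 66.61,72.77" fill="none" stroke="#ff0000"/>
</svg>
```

viewBox `0 0 118.08 178.77` with mm width/height → 1 unit = 1 mm. Flip: y_m = 178.77 − y_svg.

**Shape 1** — `<polyline>` open polyline, stroke `#ff0000` → cut (S799, F1189). Machine vertices: (25.33,65.40) → (87.82,161.68) → (19.36,108.11) → (23.21,137.04) → (91.61,126.35) → (66.61,106.00). Open path.

; Generated by LaserGRBL
G21
G90
G0 X25.33 Y65.40
M4 S799
G1 X87.82 Y161.68 F1189
G1 X19.36 Y108.11
G1 X23.21 Y137.04
G1 X91.61 Y126.35
G1 X66.61 Y106.00
M5
G0 X0.00 Y0.00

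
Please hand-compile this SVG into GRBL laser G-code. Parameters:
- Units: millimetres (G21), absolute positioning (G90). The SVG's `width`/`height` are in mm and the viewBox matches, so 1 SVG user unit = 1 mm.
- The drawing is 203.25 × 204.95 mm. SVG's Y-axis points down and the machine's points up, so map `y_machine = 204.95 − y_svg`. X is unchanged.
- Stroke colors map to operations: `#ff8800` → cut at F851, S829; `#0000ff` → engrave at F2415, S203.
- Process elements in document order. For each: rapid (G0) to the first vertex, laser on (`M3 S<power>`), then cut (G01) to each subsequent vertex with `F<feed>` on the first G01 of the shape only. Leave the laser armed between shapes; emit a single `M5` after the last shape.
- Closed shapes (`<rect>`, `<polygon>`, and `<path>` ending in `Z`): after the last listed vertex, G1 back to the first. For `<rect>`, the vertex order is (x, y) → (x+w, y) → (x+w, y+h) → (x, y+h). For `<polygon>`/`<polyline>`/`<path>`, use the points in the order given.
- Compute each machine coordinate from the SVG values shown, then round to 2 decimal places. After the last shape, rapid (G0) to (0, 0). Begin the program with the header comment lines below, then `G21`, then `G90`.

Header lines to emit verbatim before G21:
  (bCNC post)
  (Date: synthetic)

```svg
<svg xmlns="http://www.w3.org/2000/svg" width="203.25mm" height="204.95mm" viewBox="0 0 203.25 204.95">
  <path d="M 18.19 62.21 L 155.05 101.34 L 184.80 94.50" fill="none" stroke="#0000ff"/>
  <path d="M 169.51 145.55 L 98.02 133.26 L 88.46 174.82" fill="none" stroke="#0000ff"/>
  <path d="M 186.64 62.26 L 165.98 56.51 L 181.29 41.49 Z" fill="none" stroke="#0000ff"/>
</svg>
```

Since the viewBox matches the mm dimensions, user units are millimetres directly. The only transform is the Y-flip y_m = 204.95 − y_svg.

Shape 1 is a open polyline drawn with `<path>`. Its stroke #0000ff means engrave at S203, F2415. After flipping Y the toolpath is (18.19,142.74) → (155.05,103.61) → (184.80,110.45).

Shape 2 is a open polyline drawn with `<path>`. Its stroke #0000ff means engrave at S203, F2415. After flipping Y the toolpath is (169.51,59.40) → (98.02,71.69) → (88.46,30.13).

Shape 3 is a regular polygon drawn with `<path>`. Its stroke #0000ff means engrave at S203, F2415. After flipping Y the toolpath is (186.64,142.69) → (165.98,148.44) → (181.29,163.46) → (186.64,142.69), returning to the start.

(bCNC post)
(Date: synthetic)
G21
G90
G0 X18.19 Y142.74
M3 S203
G01 X155.05 Y103.61 F2415
G01 X184.80 Y110.45
G0 X169.51 Y59.40
M3 S203
G01 X98.02 Y71.69 F2415
G01 X88.46 Y30.13
G0 X186.64 Y142.69
M3 S203
G01 X165.98 Y148.44 F2415
G01 X181.29 Y163.46
G01 X186.64 Y142.69
M5
G0 X0.00 Y0.00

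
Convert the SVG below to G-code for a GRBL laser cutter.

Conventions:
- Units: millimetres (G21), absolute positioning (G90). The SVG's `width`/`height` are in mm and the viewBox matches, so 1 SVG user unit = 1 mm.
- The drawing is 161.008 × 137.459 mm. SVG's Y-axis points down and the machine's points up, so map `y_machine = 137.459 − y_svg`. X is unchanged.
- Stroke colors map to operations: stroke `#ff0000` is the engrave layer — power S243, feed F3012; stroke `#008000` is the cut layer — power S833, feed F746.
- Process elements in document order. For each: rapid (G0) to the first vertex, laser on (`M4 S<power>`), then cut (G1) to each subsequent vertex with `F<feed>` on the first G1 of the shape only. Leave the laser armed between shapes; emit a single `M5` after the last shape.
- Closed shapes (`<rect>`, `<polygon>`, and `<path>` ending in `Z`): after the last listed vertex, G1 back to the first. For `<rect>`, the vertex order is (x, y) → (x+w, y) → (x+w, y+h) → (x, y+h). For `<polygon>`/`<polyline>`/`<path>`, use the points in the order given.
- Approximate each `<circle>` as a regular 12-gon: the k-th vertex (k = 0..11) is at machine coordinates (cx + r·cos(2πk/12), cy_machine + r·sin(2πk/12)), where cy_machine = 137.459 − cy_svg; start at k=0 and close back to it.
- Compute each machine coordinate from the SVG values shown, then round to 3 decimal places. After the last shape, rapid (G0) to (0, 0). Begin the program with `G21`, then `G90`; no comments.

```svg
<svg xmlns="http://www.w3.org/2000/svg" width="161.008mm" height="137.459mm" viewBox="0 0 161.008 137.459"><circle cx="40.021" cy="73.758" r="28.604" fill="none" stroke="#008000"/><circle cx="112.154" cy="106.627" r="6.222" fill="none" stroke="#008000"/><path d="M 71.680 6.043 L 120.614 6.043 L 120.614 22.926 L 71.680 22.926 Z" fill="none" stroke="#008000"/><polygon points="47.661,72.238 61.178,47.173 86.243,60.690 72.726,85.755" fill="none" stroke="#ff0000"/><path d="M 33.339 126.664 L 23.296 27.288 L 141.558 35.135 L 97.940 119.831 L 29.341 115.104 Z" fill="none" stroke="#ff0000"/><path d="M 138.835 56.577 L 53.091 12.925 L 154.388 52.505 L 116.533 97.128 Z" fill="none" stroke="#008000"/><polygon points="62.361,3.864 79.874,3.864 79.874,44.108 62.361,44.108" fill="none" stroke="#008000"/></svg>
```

viewBox `0 0 161.008 137.459` with mm width/height → 1 unit = 1 mm. Flip: y_m = 137.459 − y_svg.

**Shape 1** — `<circle>` circle, stroke `#008000` → cut (S833, F746). Machine vertices: (68.625,63.701) → (64.793,78.003) → (54.323,88.473) → (40.021,92.305) → (25.719,88.473) → (15.249,78.003) → (11.417,63.701) → (15.249,49.399) → (25.719,38.929) → (40.021,35.097) → (54.323,38.929) → (64.793,49.399) → (68.625,63.701). Closed: final G1 returns to the first vertex.

**Shape 2** — `<circle>` circle, stroke `#008000` → cut (S833, F746). Machine vertices: (118.376,30.832) → (117.542,33.943) → (115.265,36.220) → (112.154,37.054) → (109.043,36.220) → (106.766,33.943) → (105.932,30.832) → (106.766,27.721) → (109.043,25.444) → (112.154,24.610) → (115.265,25.444) → (117.542,27.721) → (118.376,30.832). Closed: final G1 returns to the first vertex.

**Shape 3** — `<path>` rectangle, stroke `#008000` → cut (S833, F746). Machine vertices: (71.680,131.416) → (120.614,131.416) → (120.614,114.533) → (71.680,114.533) → (71.680,131.416). Closed: final G1 returns to the first vertex.

**Shape 4** — `<polygon>` regular polygon, stroke `#ff0000` → engrave (S243, F3012). Machine vertices: (47.661,65.221) → (61.178,90.286) → (86.243,76.769) → (72.726,51.704) → (47.661,65.221). Closed: final G1 returns to the first vertex.

**Shape 5** — `<path>` closed polygon, stroke `#ff0000` → engrave (S243, F3012). Machine vertices: (33.339,10.795) → (23.296,110.171) → (141.558,102.324) → (97.940,17.628) → (29.341,22.355) → (33.339,10.795). Closed: final G1 returns to the first vertex.

**Shape 6** — `<path>` closed polygon, stroke `#008000` → cut (S833, F746). Machine vertices: (138.835,80.882) → (53.091,124.534) → (154.388,84.954) → (116.533,40.331) → (138.835,80.882). Closed: final G1 returns to the first vertex.

**Shape 7** — `<polygon>` rectangle, stroke `#008000` → cut (S833, F746). Machine vertices: (62.361,133.595) → (79.874,133.595) → (79.874,93.351) → (62.361,93.351) → (62.361,133.595). Closed: final G1 returns to the first vertex.

G21
G90
G0 X68.625 Y63.701
M4 S833
G1 X64.793 Y78.003 F746
G1 X54.323 Y88.473
G1 X40.021 Y92.305
G1 X25.719 Y88.473
G1 X15.249 Y78.003
G1 X11.417 Y63.701
G1 X15.249 Y49.399
G1 X25.719 Y38.929
G1 X40.021 Y35.097
G1 X54.323 Y38.929
G1 X64.793 Y49.399
G1 X68.625 Y63.701
G0 X118.376 Y30.832
M4 S833
G1 X117.542 Y33.943 F746
G1 X115.265 Y36.220
G1 X112.154 Y37.054
G1 X109.043 Y36.220
G1 X106.766 Y33.943
G1 X105.932 Y30.832
G1 X106.766 Y27.721
G1 X109.043 Y25.444
G1 X112.154 Y24.610
G1 X115.265 Y25.444
G1 X117.542 Y27.721
G1 X118.376 Y30.832
G0 X71.680 Y131.416
M4 S833
G1 X120.614 Y131.416 F746
G1 X120.614 Y114.533
G1 X71.680 Y114.533
G1 X71.680 Y131.416
G0 X47.661 Y65.221
M4 S243
G1 X61.178 Y90.286 F3012
G1 X86.243 Y76.769
G1 X72.726 Y51.704
G1 X47.661 Y65.221
G0 X33.339 Y10.795
M4 S243
G1 X23.296 Y110.171 F3012
G1 X141.558 Y102.324
G1 X97.940 Y17.628
G1 X29.341 Y22.355
G1 X33.339 Y10.795
G0 X138.835 Y80.882
M4 S833
G1 X53.091 Y124.534 F746
G1 X154.388 Y84.954
G1 X116.533 Y40.331
G1 X138.835 Y80.882
G0 X62.361 Y133.595
M4 S833
G1 X79.874 Y133.595 F746
G1 X79.874 Y93.351
G1 X62.361 Y93.351
G1 X62.361 Y133.595
M5
G0 X0.000 Y0.000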